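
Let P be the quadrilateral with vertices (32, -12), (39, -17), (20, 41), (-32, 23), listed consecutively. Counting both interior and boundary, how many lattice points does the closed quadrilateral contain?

1645

By the shoelace formula, twice the signed area is |(32·(-17) − 39·(-12)) + (39·41 − 20·(-17)) + (20·23 − (-32)·41) + ((-32)·(-12) − 32·23)| = 3283, so the area is 3283/2.
Summing gcd(|Δx|,|Δy|) over the edges gives the boundary count: gcd(7,5) + gcd(19,58) + gcd(52,18) + gcd(64,35) = 1+1+2+1 = 5.
Pick's theorem gives I = A − B/2 + 1 = 3283/2 − 5/2 + 1 = 1640, so the closed region contains I + B = 1640 + 5 = 1645 lattice points.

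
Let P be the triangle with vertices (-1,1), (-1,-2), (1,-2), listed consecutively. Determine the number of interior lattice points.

1

By the shoelace formula, twice the signed area is |((-1)·(-2) − (-1)·1) + ((-1)·(-2) − 1·(-2)) + (1·1 − (-1)·(-2))| = 6, so the area is 3.
Summing gcd(|Δx|,|Δy|) over the edges gives the boundary count: gcd(0,3) + gcd(2,0) + gcd(2,3) = 3+2+1 = 6.
Pick's theorem gives I = A − B/2 + 1 = 3 − 6/2 + 1 = 1.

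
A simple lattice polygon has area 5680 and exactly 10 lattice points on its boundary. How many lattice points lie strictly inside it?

5676

From Pick's theorem, I = A − B/2 + 1 = 5680 − 10/2 + 1 = 5676.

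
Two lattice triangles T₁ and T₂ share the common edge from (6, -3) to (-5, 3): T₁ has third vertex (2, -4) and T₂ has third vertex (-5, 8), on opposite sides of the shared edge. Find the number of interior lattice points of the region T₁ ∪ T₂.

34

The union is the simple quadrilateral with vertices (6, -3), (2, -4), (-5, 3), (-5, 8) in order.
Using the shoelace formula, 2A = |(6·(-4) − 2·(-3)) + (2·3 − (-5)·(-4)) + ((-5)·8 − (-5)·3) + ((-5)·(-3) − 6·8)| = 90, so the area is 45.
The number of boundary lattice points is Σ gcd(|Δx|,|Δy|) = gcd(4,1) + gcd(7,7) + gcd(0,5) + gcd(11,11) = 1+7+5+11 = 24.
By Pick's theorem I = A − B/2 + 1 = 45 − 24/2 + 1 = 34.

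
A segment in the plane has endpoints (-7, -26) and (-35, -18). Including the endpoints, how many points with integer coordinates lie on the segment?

The number of lattice points on a segment between lattice points is gcd(|Δx|,|Δy|) + 1 = gcd(28,8) + 1 = 4 + 1 = 5.

5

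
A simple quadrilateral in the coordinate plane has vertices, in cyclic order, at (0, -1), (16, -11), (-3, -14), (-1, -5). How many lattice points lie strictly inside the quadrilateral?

118

The shoelace formula gives twice the area as |[0·(-11) − 16·(-1)] + [16·(-14) − (-3)·(-11)] + [(-3)·(-5) − (-1)·(-14)] + [(-1)·(-1) − 0·(-5)]| = 239, so the area is 239/2.
The number of boundary lattice points is Σ gcd(|Δx|,|Δy|) = gcd(16,10) + gcd(19,3) + gcd(2,9) + gcd(1,4) = 2+1+1+1 = 5.
By Pick's theorem A = I + B/2 − 1, so I = 239/2 − 5/2 + 1 = 118.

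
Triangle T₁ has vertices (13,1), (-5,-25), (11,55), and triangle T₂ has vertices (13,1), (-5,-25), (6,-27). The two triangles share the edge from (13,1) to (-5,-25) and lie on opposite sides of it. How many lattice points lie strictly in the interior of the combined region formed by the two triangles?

661

The union is the simple quadrilateral with vertices (13,1), (11,55), (-5,-25), (6,-27) in order.
By the shoelace formula, twice the signed area is |[13·55 − 11·1] + [11·(-25) − (-5)·55] + [(-5)·(-27) − 6·(-25)] + [6·1 − 13·(-27)]| = 1346, so the area is 673.
Along each edge there are gcd(|Δx|,|Δy|)+1 lattice points, so counting each shared vertex once the boundary has gcd(2,54) + gcd(16,80) + gcd(11,2) + gcd(7,28) = 2+16+1+7 = 26.
By Pick's theorem I = A − B/2 + 1 = 673 − 26/2 + 1 = 661.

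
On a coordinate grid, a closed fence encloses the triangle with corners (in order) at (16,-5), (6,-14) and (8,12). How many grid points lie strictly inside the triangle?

120

The shoelace formula gives twice the area as |(16·(-14) − 6·(-5)) + (6·12 − 8·(-14)) + (8·(-5) − 16·12)| = 242, so the area is 121.
Along each edge there are gcd(|Δx|,|Δy|)+1 lattice points, so counting each shared vertex once the boundary has gcd(10,9) + gcd(2,26) + gcd(8,17) = 1+2+1 = 4.
By Pick's theorem A = I + B/2 − 1, so I = 121 − 4/2 + 1 = 120.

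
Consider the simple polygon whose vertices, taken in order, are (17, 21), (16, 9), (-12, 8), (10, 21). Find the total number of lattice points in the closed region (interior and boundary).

Using the shoelace formula, 2A = |[17·9 − 16·21] + [16·8 − (-12)·9] + [(-12)·21 − 10·8] + [10·21 − 17·21]| = 426, so the area is 213.
Summing gcd(|Δx|,|Δy|) over the edges gives the boundary count: gcd(1,12) + gcd(28,1) + gcd(22,13) + gcd(7,0) = 1+1+1+7 = 10.
Pick's theorem gives I = A − B/2 + 1 = 213 − 10/2 + 1 = 209, so the closed region contains I + B = 209 + 10 = 219 lattice points.

219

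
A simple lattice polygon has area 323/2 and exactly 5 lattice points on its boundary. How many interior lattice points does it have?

From Pick's theorem, I = A − B/2 + 1 = 323/2 − 5/2 + 1 = 160.

160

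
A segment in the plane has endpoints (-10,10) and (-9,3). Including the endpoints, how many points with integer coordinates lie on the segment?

2

The number of lattice points on a segment between lattice points is gcd(|Δx|,|Δy|) + 1 = gcd(1,7) + 1 = 1 + 1 = 2.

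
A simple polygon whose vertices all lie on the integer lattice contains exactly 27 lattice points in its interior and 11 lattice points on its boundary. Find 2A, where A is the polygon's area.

63

By Pick's theorem, A = I + B/2 − 1 = 27 + 11/2 − 1 = 63/2.
Hence 2A = 63.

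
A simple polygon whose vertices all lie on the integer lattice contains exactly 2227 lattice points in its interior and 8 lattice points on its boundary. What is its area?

2230

Pick's theorem states A = I + B/2 − 1, so A = 2227 + 8/2 − 1 = 2230.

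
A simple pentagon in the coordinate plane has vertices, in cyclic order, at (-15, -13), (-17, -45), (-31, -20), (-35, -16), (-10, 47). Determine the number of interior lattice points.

Using the shoelace formula, 2A = |((-15)·(-45) − (-17)·(-13)) + ((-17)·(-20) − (-31)·(-45)) + ((-31)·(-16) − (-35)·(-20)) + ((-35)·47 − (-10)·(-16)) + ((-10)·(-13) − (-15)·47)| = 1775, so the area is 1775/2.
Along each edge there are gcd(|Δx|,|Δy|)+1 lattice points, so counting each shared vertex once the boundary has gcd(2,32) + gcd(14,25) + gcd(4,4) + gcd(25,63) + gcd(5,60) = 2+1+4+1+5 = 13.
Pick's theorem gives I = A − B/2 + 1 = 1775/2 − 13/2 + 1 = 882.

882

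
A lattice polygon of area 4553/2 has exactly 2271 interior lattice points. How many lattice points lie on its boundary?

13

Pick's theorem gives A = I + B/2 − 1, so B = 2(A − I + 1) = 2(4553/2 − 2271 + 1) = 13.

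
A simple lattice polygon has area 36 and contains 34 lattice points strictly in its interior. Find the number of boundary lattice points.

6

Pick's theorem gives A = I + B/2 − 1, so B = 2(A − I + 1) = 2(36 − 34 + 1) = 6.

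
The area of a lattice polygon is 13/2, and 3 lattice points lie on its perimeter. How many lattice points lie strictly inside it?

From Pick's theorem, I = A − B/2 + 1 = 13/2 − 3/2 + 1 = 6.

6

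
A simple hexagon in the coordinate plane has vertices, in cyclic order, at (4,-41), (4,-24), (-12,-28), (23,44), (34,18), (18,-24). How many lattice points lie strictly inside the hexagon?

The shoelace formula gives twice the area as |[4·(-24) − 4·(-41)] + [4·(-28) − (-12)·(-24)] + [(-12)·44 − 23·(-28)] + [23·18 − 34·44] + [34·(-24) − 18·18] + [18·(-41) − 4·(-24)]| = 3080, so the area is 1540.
Summing gcd(|Δx|,|Δy|) over the edges gives the boundary count: gcd(0,17) + gcd(16,4) + gcd(35,72) + gcd(11,26) + gcd(16,42) + gcd(14,17) = 17+4+1+1+2+1 = 26.
Pick's theorem gives I = A − B/2 + 1 = 1540 − 26/2 + 1 = 1528.

1528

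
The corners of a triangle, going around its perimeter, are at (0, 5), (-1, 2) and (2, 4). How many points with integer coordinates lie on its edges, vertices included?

3

Along each edge there are gcd(|Δx|,|Δy|)+1 lattice points, so counting each shared vertex once the boundary has gcd(1,3) + gcd(3,2) + gcd(2,1) = 1+1+1 = 3.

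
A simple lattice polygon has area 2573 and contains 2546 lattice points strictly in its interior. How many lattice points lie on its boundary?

56

Pick's theorem gives A = I + B/2 − 1, so B = 2(A − I + 1) = 2(2573 − 2546 + 1) = 56.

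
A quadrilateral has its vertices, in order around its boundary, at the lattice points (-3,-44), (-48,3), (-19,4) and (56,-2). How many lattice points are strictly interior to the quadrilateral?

2454

By the shoelace formula, twice the signed area is |[(-3)·3 − (-48)·(-44)] + [(-48)·4 − (-19)·3] + [(-19)·(-2) − 56·4] + [56·(-44) − (-3)·(-2)]| = 4912, so the area is 2456.
The number of boundary lattice points is Σ gcd(|Δx|,|Δy|) = gcd(45,47) + gcd(29,1) + gcd(75,6) + gcd(59,42) = 1+1+3+1 = 6.
By Pick's theorem A = I + B/2 − 1, so I = 2456 − 6/2 + 1 = 2454.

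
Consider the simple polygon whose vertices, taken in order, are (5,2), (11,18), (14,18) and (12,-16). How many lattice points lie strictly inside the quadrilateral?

The shoelace formula gives twice the area as |(5·18 − 11·2) + (11·18 − 14·18) + (14·(-16) − 12·18) + (12·2 − 5·(-16))| = 322, so the area is 161.
Summing gcd(|Δx|,|Δy|) over the edges gives the boundary count: gcd(6,16) + gcd(3,0) + gcd(2,34) + gcd(7,18) = 2+3+2+1 = 8.
By Pick's theorem A = I + B/2 − 1, so I = 161 − 8/2 + 1 = 158.

158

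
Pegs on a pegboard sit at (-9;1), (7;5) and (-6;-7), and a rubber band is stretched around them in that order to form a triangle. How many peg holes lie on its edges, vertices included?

6

The number of boundary lattice points is Σ gcd(|Δx|,|Δy|) = gcd(16,4) + gcd(13,12) + gcd(3,8) = 4+1+1 = 6.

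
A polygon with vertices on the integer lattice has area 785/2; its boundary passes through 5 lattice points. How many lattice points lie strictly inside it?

391

Pick's theorem A = I + B/2 − 1 rearranges to I = A − B/2 + 1 = 785/2 − 5/2 + 1 = 391.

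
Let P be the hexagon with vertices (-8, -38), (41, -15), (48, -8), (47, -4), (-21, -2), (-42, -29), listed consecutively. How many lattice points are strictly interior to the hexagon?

1976

By the shoelace formula, twice the signed area is |[(-8)·(-15) − 41·(-38)] + [41·(-8) − 48·(-15)] + [48·(-4) − 47·(-8)] + [47·(-2) − (-21)·(-4)] + [(-21)·(-29) − (-42)·(-2)] + [(-42)·(-38) − (-8)·(-29)]| = 3965, so the area is 1982.5.
Summing gcd(|Δx|,|Δy|) over the edges gives the boundary count: gcd(49,23) + gcd(7,7) + gcd(1,4) + gcd(68,2) + gcd(21,27) + gcd(34,9) = 1+7+1+2+3+1 = 15.
Pick's theorem gives I = A − B/2 + 1 = 1982.5 − 15/2 + 1 = 1976.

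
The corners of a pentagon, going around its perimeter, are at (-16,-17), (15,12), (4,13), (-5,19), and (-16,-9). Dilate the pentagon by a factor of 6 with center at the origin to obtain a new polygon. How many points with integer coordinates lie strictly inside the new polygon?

14863

By the shoelace formula, twice the signed area is |[(-16)·12 − 15·(-17)] + [15·13 − 4·12] + [4·19 − (-5)·13] + [(-5)·(-9) − (-16)·19] + [(-16)·(-17) − (-16)·(-9)]| = 828, so the area is 414.
Summing gcd(|Δx|,|Δy|) over the edges gives the boundary count: gcd(31,29) + gcd(11,1) + gcd(9,6) + gcd(11,28) + gcd(0,8) = 1+1+3+1+8 = 14.
Scaling by 6 multiplies the area by 6² = 36 (so the new area is 14904) and multiplies the boundary lattice-point count by 6, giving 84.
By Pick's theorem, the interior count of the dilated polygon is 14904 − 84/2 + 1 = 14863.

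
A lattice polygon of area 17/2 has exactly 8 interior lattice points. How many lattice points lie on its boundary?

3

Pick's theorem gives A = I + B/2 − 1, so B = 2(A − I + 1) = 2(17/2 − 8 + 1) = 3.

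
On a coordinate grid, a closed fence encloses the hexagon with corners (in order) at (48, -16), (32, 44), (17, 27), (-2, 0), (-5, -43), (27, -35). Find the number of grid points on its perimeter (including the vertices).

16

Summing gcd(|Δx|,|Δy|) over the edges gives the boundary count: gcd(16,60) + gcd(15,17) + gcd(19,27) + gcd(3,43) + gcd(32,8) + gcd(21,19) = 4+1+1+1+8+1 = 16.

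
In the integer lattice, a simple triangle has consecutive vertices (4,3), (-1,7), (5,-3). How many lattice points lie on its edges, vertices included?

4

The number of boundary lattice points is Σ gcd(|Δx|,|Δy|) = gcd(5,4) + gcd(6,10) + gcd(1,6) = 1+2+1 = 4.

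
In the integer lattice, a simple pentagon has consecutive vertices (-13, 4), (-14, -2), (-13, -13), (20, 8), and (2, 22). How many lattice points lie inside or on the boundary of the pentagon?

562

By the shoelace formula, twice the signed area is |((-13)·(-2) − (-14)·4) + ((-14)·(-13) − (-13)·(-2)) + ((-13)·8 − 20·(-13)) + (20·22 − 2·8) + (2·4 − (-13)·22)| = 1112, so the area is 556.
Along each edge there are gcd(|Δx|,|Δy|)+1 lattice points, so counting each shared vertex once the boundary has gcd(1,6) + gcd(1,11) + gcd(33,21) + gcd(18,14) + gcd(15,18) = 1+1+3+2+3 = 10.
Pick's theorem gives I = A − B/2 + 1 = 556 − 10/2 + 1 = 552, so the closed region contains I + B = 552 + 10 = 562 lattice points.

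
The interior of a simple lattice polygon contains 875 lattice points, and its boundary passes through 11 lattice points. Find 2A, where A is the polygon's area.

1759

By Pick's theorem, A = I + B/2 − 1 = 875 + 11/2 − 1 = 1759/2.
Hence 2A = 1759.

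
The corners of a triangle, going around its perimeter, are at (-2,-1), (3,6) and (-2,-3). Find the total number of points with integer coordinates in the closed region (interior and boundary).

Using the shoelace formula, 2A = |((-2)·6 − 3·(-1)) + (3·(-3) − (-2)·6) + ((-2)·(-1) − (-2)·(-3))| = 10, so the area is 5.
Along each edge there are gcd(|Δx|,|Δy|)+1 lattice points, so counting each shared vertex once the boundary has gcd(5,7) + gcd(5,9) + gcd(0,2) = 1+1+2 = 4.
Pick's theorem gives I = A − B/2 + 1 = 5 − 4/2 + 1 = 4, so the closed region contains I + B = 4 + 4 = 8 lattice points.

8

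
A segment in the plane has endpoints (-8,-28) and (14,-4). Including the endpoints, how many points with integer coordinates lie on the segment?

The number of lattice points on a segment between lattice points is gcd(|Δx|,|Δy|) + 1 = gcd(22,24) + 1 = 2 + 1 = 3.

3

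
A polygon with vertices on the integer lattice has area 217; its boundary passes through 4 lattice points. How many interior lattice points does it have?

From Pick's theorem, I = A − B/2 + 1 = 217 − 4/2 + 1 = 216.

216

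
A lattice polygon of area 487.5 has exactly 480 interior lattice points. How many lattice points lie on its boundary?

17

Pick's theorem gives A = I + B/2 − 1, so B = 2(A − I + 1) = 2(487.5 − 480 + 1) = 17.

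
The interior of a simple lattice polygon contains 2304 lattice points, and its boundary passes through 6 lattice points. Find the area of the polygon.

By Pick's theorem, A = I + B/2 − 1 = 2304 + 6/2 − 1 = 2306.

2306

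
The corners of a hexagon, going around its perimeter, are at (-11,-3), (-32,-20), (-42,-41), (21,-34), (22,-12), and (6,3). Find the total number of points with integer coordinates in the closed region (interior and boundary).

1774

By the shoelace formula, twice the signed area is |((-11)·(-20) − (-32)·(-3)) + ((-32)·(-41) − (-42)·(-20)) + ((-42)·(-34) − 21·(-41)) + (21·(-12) − 22·(-34)) + (22·3 − 6·(-12)) + (6·(-3) − (-11)·3)| = 3534, so the area is 1767.
Summing gcd(|Δx|,|Δy|) over the edges gives the boundary count: gcd(21,17) + gcd(10,21) + gcd(63,7) + gcd(1,22) + gcd(16,15) + gcd(17,6) = 1+1+7+1+1+1 = 12.
Pick's theorem gives I = A − B/2 + 1 = 1767 − 12/2 + 1 = 1762, so the closed region contains I + B = 1762 + 12 = 1774 lattice points.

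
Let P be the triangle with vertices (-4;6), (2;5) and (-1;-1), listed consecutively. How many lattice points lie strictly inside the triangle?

Using the shoelace formula, 2A = |((-4)·5 − 2·6) + (2·(-1) − (-1)·5) + ((-1)·6 − (-4)·(-1))| = 39, so the area is 19.5.
Summing gcd(|Δx|,|Δy|) over the edges gives the boundary count: gcd(6,1) + gcd(3,6) + gcd(3,7) = 1+3+1 = 5.
Pick's theorem gives I = A − B/2 + 1 = 19.5 − 5/2 + 1 = 18.

18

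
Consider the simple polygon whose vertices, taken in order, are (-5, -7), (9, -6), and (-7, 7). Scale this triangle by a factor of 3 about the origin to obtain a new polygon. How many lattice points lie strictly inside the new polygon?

By the shoelace formula, twice the signed area is |((-5)·(-6) − 9·(-7)) + (9·7 − (-7)·(-6)) + ((-7)·(-7) − (-5)·7)| = 198, so the area is 99.
Summing gcd(|Δx|,|Δy|) over the edges gives the boundary count: gcd(14,1) + gcd(16,13) + gcd(2,14) = 1+1+2 = 4.
Scaling by 3 multiplies the area by 3² = 9 (so the new area is 891) and multiplies the boundary lattice-point count by 3, giving 12.
By Pick's theorem, the interior count of the dilated polygon is 891 − 12/2 + 1 = 886.

886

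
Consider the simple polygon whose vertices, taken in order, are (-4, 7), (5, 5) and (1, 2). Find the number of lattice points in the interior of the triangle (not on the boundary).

The shoelace formula gives twice the area as |((-4)·5 − 5·7) + (5·2 − 1·5) + (1·7 − (-4)·2)| = 35, so the area is 17.5.
Along each edge there are gcd(|Δx|,|Δy|)+1 lattice points, so counting each shared vertex once the boundary has gcd(9,2) + gcd(4,3) + gcd(5,5) = 1+1+5 = 7.
Pick's theorem gives I = A − B/2 + 1 = 17.5 − 7/2 + 1 = 15.

15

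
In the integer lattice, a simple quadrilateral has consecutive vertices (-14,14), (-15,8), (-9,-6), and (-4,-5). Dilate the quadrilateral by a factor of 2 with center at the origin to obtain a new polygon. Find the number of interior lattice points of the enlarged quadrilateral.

306

By the shoelace formula, twice the signed area is |[(-14)·8 − (-15)·14] + [(-15)·(-6) − (-9)·8] + [(-9)·(-5) − (-4)·(-6)] + [(-4)·14 − (-14)·(-5)]| = 155, so the area is 77.5.
Along each edge there are gcd(|Δx|,|Δy|)+1 lattice points, so counting each shared vertex once the boundary has gcd(1,6) + gcd(6,14) + gcd(5,1) + gcd(10,19) = 1+2+1+1 = 5.
Scaling by 2 multiplies the area by 2² = 4 (so the new area is 310) and multiplies the boundary lattice-point count by 2, giving 10.
By Pick's theorem, the interior count of the dilated polygon is 310 − 10/2 + 1 = 306.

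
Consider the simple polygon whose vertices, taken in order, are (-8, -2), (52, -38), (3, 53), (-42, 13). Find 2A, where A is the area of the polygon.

5731

Using the shoelace formula, 2A = |((-8)·(-38) − 52·(-2)) + (52·53 − 3·(-38)) + (3·13 − (-42)·53) + ((-42)·(-2) − (-8)·13)| = 5731, so the area is 2865.5.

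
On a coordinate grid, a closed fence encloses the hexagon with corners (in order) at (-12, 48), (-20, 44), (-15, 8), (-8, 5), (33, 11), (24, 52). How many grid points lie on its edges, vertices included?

12

The number of boundary lattice points is Σ gcd(|Δx|,|Δy|) = gcd(8,4) + gcd(5,36) + gcd(7,3) + gcd(41,6) + gcd(9,41) + gcd(36,4) = 4+1+1+1+1+4 = 12.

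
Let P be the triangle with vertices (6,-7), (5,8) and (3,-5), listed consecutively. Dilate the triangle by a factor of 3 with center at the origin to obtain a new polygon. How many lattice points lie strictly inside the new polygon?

190

By the shoelace formula, twice the signed area is |(6·8 − 5·(-7)) + (5·(-5) − 3·8) + (3·(-7) − 6·(-5))| = 43, so the area is 21.5.
The number of boundary lattice points is Σ gcd(|Δx|,|Δy|) = gcd(1,15) + gcd(2,13) + gcd(3,2) = 1+1+1 = 3.
Scaling by 3 multiplies the area by 3² = 9 (so the new area is 387/2) and multiplies the boundary lattice-point count by 3, giving 9.
By Pick's theorem, the interior count of the dilated polygon is 387/2 − 9/2 + 1 = 190.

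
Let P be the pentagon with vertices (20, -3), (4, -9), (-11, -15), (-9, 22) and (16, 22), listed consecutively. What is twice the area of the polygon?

The shoelace formula gives twice the area as |(20·(-9) − 4·(-3)) + (4·(-15) − (-11)·(-9)) + ((-11)·22 − (-9)·(-15)) + ((-9)·22 − 16·22) + (16·(-3) − 20·22)| = 1742, so the area is 871.

1742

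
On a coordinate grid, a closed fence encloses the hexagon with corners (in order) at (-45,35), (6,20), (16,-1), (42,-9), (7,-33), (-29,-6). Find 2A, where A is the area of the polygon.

By the shoelace formula, twice the signed area is |[(-45)·20 − 6·35] + [6·(-1) − 16·20] + [16·(-9) − 42·(-1)] + [42·(-33) − 7·(-9)] + [7·(-6) − (-29)·(-33)] + [(-29)·35 − (-45)·(-6)]| = 5145, so the area is 2572.5.

5145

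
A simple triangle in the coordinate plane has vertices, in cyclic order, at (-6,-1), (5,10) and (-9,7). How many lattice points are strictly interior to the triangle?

55

Using the shoelace formula, 2A = |((-6)·10 − 5·(-1)) + (5·7 − (-9)·10) + ((-9)·(-1) − (-6)·7)| = 121, so the area is 60.5.
The number of boundary lattice points is Σ gcd(|Δx|,|Δy|) = gcd(11,11) + gcd(14,3) + gcd(3,8) = 11+1+1 = 13.
Pick's theorem gives I = A − B/2 + 1 = 60.5 − 13/2 + 1 = 55.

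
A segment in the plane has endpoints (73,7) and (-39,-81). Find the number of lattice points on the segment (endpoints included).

9

The number of lattice points on a segment between lattice points is gcd(|Δx|,|Δy|) + 1 = gcd(112,88) + 1 = 8 + 1 = 9.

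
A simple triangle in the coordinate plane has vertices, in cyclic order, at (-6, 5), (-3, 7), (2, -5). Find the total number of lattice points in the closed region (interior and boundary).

26

Using the shoelace formula, 2A = |[(-6)·7 − (-3)·5] + [(-3)·(-5) − 2·7] + [2·5 − (-6)·(-5)]| = 46, so the area is 23.
The number of boundary lattice points is Σ gcd(|Δx|,|Δy|) = gcd(3,2) + gcd(5,12) + gcd(8,10) = 1+1+2 = 4.
Pick's theorem gives I = A − B/2 + 1 = 23 − 4/2 + 1 = 22, so the closed region contains I + B = 22 + 4 = 26 lattice points.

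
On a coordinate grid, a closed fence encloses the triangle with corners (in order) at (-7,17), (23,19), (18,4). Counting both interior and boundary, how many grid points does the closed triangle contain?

By the shoelace formula, twice the signed area is |((-7)·19 − 23·17) + (23·4 − 18·19) + (18·17 − (-7)·4)| = 440, so the area is 220.
Along each edge there are gcd(|Δx|,|Δy|)+1 lattice points, so counting each shared vertex once the boundary has gcd(30,2) + gcd(5,15) + gcd(25,13) = 2+5+1 = 8.
Pick's theorem gives I = A − B/2 + 1 = 220 − 8/2 + 1 = 217, so the closed region contains I + B = 217 + 8 = 225 lattice points.

225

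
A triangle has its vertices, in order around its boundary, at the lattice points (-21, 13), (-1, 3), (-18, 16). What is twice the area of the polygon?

90

The shoelace formula gives twice the area as |[(-21)·3 − (-1)·13] + [(-1)·16 − (-18)·3] + [(-18)·13 − (-21)·16]| = 90, so the area is 45.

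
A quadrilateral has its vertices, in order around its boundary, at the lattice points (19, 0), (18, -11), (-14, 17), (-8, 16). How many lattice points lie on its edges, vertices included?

7

The number of boundary lattice points is Σ gcd(|Δx|,|Δy|) = gcd(1,11) + gcd(32,28) + gcd(6,1) + gcd(27,16) = 1+4+1+1 = 7.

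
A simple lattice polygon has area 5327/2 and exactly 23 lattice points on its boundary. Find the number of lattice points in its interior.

2653

From Pick's theorem, I = A − B/2 + 1 = 5327/2 − 23/2 + 1 = 2653.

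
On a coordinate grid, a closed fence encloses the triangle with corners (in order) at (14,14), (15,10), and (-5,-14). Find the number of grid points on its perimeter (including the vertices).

Summing gcd(|Δx|,|Δy|) over the edges gives the boundary count: gcd(1,4) + gcd(20,24) + gcd(19,28) = 1+4+1 = 6.

6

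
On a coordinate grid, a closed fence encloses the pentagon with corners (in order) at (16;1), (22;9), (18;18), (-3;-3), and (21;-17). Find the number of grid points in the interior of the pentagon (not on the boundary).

By the shoelace formula, twice the signed area is |[16·9 − 22·1] + [22·18 − 18·9] + [18·(-3) − (-3)·18] + [(-3)·(-17) − 21·(-3)] + [21·1 − 16·(-17)]| = 763, so the area is 763/2.
The number of boundary lattice points is Σ gcd(|Δx|,|Δy|) = gcd(6,8) + gcd(4,9) + gcd(21,21) + gcd(24,14) + gcd(5,18) = 2+1+21+2+1 = 27.
Pick's theorem gives I = A − B/2 + 1 = 763/2 − 27/2 + 1 = 369.

369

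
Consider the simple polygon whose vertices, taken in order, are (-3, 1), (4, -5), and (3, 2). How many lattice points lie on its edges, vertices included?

3

The number of boundary lattice points is Σ gcd(|Δx|,|Δy|) = gcd(7,6) + gcd(1,7) + gcd(6,1) = 1+1+1 = 3.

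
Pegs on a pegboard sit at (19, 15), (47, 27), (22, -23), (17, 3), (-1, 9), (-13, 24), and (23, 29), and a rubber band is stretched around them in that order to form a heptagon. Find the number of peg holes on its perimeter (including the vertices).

Summing gcd(|Δx|,|Δy|) over the edges gives the boundary count: gcd(28,12) + gcd(25,50) + gcd(5,26) + gcd(18,6) + gcd(12,15) + gcd(36,5) + gcd(4,14) = 4+25+1+6+3+1+2 = 42.

42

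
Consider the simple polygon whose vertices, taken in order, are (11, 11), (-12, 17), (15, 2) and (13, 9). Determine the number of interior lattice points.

94

The shoelace formula gives twice the area as |(11·17 − (-12)·11) + ((-12)·2 − 15·17) + (15·9 − 13·2) + (13·11 − 11·9)| = 193, so the area is 193/2.
Along each edge there are gcd(|Δx|,|Δy|)+1 lattice points, so counting each shared vertex once the boundary has gcd(23,6) + gcd(27,15) + gcd(2,7) + gcd(2,2) = 1+3+1+2 = 7.
By Pick's theorem A = I + B/2 − 1, so I = 193/2 − 7/2 + 1 = 94.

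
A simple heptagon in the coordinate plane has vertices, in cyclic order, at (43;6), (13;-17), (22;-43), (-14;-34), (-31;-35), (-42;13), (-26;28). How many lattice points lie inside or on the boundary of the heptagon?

3498

The shoelace formula gives twice the area as |(43·(-17) − 13·6) + (13·(-43) − 22·(-17)) + (22·(-34) − (-14)·(-43)) + ((-14)·(-35) − (-31)·(-34)) + ((-31)·13 − (-42)·(-35)) + ((-42)·28 − (-26)·13) + ((-26)·6 − 43·28)| = 6979, so the area is 3489.5.
Along each edge there are gcd(|Δx|,|Δy|)+1 lattice points, so counting each shared vertex once the boundary has gcd(30,23) + gcd(9,26) + gcd(36,9) + gcd(17,1) + gcd(11,48) + gcd(16,15) + gcd(69,22) = 1+1+9+1+1+1+1 = 15.
Pick's theorem gives I = A − B/2 + 1 = 3489.5 − 15/2 + 1 = 3483, so the closed region contains I + B = 3483 + 15 = 3498 lattice points.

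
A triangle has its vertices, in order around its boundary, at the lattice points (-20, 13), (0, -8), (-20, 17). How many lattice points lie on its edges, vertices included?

10

The number of boundary lattice points is Σ gcd(|Δx|,|Δy|) = gcd(20,21) + gcd(20,25) + gcd(0,4) = 1+5+4 = 10.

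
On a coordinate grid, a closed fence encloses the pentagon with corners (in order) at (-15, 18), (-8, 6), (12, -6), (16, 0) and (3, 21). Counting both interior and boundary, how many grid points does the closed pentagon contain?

Using the shoelace formula, 2A = |[(-15)·6 − (-8)·18] + [(-8)·(-6) − 12·6] + [12·0 − 16·(-6)] + [16·21 − 3·0] + [3·18 − (-15)·21]| = 831, so the area is 415.5.
The number of boundary lattice points is Σ gcd(|Δx|,|Δy|) = gcd(7,12) + gcd(20,12) + gcd(4,6) + gcd(13,21) + gcd(18,3) = 1+4+2+1+3 = 11.
Pick's theorem gives I = A − B/2 + 1 = 415.5 − 11/2 + 1 = 411, so the closed region contains I + B = 411 + 11 = 422 lattice points.

422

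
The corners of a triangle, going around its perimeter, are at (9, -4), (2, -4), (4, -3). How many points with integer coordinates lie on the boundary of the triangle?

9

Along each edge there are gcd(|Δx|,|Δy|)+1 lattice points, so counting each shared vertex once the boundary has gcd(7,0) + gcd(2,1) + gcd(5,1) = 7+1+1 = 9.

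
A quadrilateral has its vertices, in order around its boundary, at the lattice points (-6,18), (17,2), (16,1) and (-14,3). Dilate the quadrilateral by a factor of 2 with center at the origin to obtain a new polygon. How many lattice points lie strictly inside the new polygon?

1006

By the shoelace formula, twice the signed area is |[(-6)·2 − 17·18] + [17·1 − 16·2] + [16·3 − (-14)·1] + [(-14)·18 − (-6)·3]| = 505, so the area is 505/2.
The number of boundary lattice points is Σ gcd(|Δx|,|Δy|) = gcd(23,16) + gcd(1,1) + gcd(30,2) + gcd(8,15) = 1+1+2+1 = 5.
Scaling by 2 multiplies the area by 2² = 4 (so the new area is 1010) and multiplies the boundary lattice-point count by 2, giving 10.
By Pick's theorem, the interior count of the dilated polygon is 1010 − 10/2 + 1 = 1006.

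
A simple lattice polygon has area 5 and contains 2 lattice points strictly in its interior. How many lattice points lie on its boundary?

Pick's theorem gives A = I + B/2 − 1, so B = 2(A − I + 1) = 2(5 − 2 + 1) = 8.

8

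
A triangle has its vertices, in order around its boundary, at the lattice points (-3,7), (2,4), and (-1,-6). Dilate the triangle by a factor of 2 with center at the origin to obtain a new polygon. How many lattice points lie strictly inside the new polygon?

116

Using the shoelace formula, 2A = |[(-3)·4 − 2·7] + [2·(-6) − (-1)·4] + [(-1)·7 − (-3)·(-6)]| = 59, so the area is 29.5.
The number of boundary lattice points is Σ gcd(|Δx|,|Δy|) = gcd(5,3) + gcd(3,10) + gcd(2,13) = 1+1+1 = 3.
Scaling by 2 multiplies the area by 2² = 4 (so the new area is 118) and multiplies the boundary lattice-point count by 2, giving 6.
By Pick's theorem, the interior count of the dilated polygon is 118 − 6/2 + 1 = 116.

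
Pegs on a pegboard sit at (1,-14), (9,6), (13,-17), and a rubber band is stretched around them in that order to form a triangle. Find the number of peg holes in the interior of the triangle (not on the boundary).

By the shoelace formula, twice the signed area is |[1·6 − 9·(-14)] + [9·(-17) − 13·6] + [13·(-14) − 1·(-17)]| = 264, so the area is 132.
Along each edge there are gcd(|Δx|,|Δy|)+1 lattice points, so counting each shared vertex once the boundary has gcd(8,20) + gcd(4,23) + gcd(12,3) = 4+1+3 = 8.
By Pick's theorem A = I + B/2 − 1, so I = 132 − 8/2 + 1 = 129.

129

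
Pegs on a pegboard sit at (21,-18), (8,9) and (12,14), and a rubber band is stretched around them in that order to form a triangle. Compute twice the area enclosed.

By the shoelace formula, twice the signed area is |[21·9 − 8·(-18)] + [8·14 − 12·9] + [12·(-18) − 21·14]| = 173, so the area is 173/2.

173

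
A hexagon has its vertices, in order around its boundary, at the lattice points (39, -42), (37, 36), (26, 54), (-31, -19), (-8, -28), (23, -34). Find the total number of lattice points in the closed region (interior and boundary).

By the shoelace formula, twice the signed area is |(39·36 − 37·(-42)) + (37·54 − 26·36) + (26·(-19) − (-31)·54) + ((-31)·(-28) − (-8)·(-19)) + ((-8)·(-34) − 23·(-28)) + (23·(-42) − 39·(-34))| = 7192, so the area is 3596.
Along each edge there are gcd(|Δx|,|Δy|)+1 lattice points, so counting each shared vertex once the boundary has gcd(2,78) + gcd(11,18) + gcd(57,73) + gcd(23,9) + gcd(31,6) + gcd(16,8) = 2+1+1+1+1+8 = 14.
Pick's theorem gives I = A − B/2 + 1 = 3596 − 14/2 + 1 = 3590, so the closed region contains I + B = 3590 + 14 = 3604 lattice points.

3604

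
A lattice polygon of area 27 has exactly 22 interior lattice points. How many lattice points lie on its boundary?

Pick's theorem gives A = I + B/2 − 1, so B = 2(A − I + 1) = 2(27 − 22 + 1) = 12.

12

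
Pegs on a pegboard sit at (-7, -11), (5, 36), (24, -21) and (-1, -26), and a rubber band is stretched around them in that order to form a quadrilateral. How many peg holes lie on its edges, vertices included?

28

The number of boundary lattice points is Σ gcd(|Δx|,|Δy|) = gcd(12,47) + gcd(19,57) + gcd(25,5) + gcd(6,15) = 1+19+5+3 = 28.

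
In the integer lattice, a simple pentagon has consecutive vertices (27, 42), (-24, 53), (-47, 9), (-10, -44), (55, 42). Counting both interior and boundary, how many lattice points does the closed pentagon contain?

5041

Using the shoelace formula, 2A = |(27·53 − (-24)·42) + ((-24)·9 − (-47)·53) + ((-47)·(-44) − (-10)·9) + ((-10)·42 − 55·(-44)) + (55·42 − 27·42)| = 10048, so the area is 5024.
Along each edge there are gcd(|Δx|,|Δy|)+1 lattice points, so counting each shared vertex once the boundary has gcd(51,11) + gcd(23,44) + gcd(37,53) + gcd(65,86) + gcd(28,0) = 1+1+1+1+28 = 32.
Pick's theorem gives I = A − B/2 + 1 = 5024 − 32/2 + 1 = 5009, so the closed region contains I + B = 5009 + 32 = 5041 lattice points.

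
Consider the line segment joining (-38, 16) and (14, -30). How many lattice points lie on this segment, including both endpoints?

3

The number of lattice points on a segment between lattice points is gcd(|Δx|,|Δy|) + 1 = gcd(52,46) + 1 = 2 + 1 = 3.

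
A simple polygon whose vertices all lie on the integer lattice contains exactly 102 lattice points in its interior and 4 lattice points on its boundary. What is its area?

103

By Pick's theorem, A = I + B/2 − 1 = 102 + 4/2 − 1 = 103.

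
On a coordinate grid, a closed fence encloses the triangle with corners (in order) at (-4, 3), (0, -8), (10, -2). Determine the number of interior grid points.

By the shoelace formula, twice the signed area is |((-4)·(-8) − 0·3) + (0·(-2) − 10·(-8)) + (10·3 − (-4)·(-2))| = 134, so the area is 67.
Along each edge there are gcd(|Δx|,|Δy|)+1 lattice points, so counting each shared vertex once the boundary has gcd(4,11) + gcd(10,6) + gcd(14,5) = 1+2+1 = 4.
By Pick's theorem A = I + B/2 − 1, so I = 67 − 4/2 + 1 = 66.

66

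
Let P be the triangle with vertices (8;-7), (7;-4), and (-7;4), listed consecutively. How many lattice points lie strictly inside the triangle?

16

The shoelace formula gives twice the area as |[8·(-4) − 7·(-7)] + [7·4 − (-7)·(-4)] + [(-7)·(-7) − 8·4]| = 34, so the area is 17.
Summing gcd(|Δx|,|Δy|) over the edges gives the boundary count: gcd(1,3) + gcd(14,8) + gcd(15,11) = 1+2+1 = 4.
By Pick's theorem A = I + B/2 − 1, so I = 17 − 4/2 + 1 = 16.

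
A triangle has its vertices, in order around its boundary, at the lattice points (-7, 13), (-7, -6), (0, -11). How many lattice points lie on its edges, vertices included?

Along each edge there are gcd(|Δx|,|Δy|)+1 lattice points, so counting each shared vertex once the boundary has gcd(0,19) + gcd(7,5) + gcd(7,24) = 19+1+1 = 21.

21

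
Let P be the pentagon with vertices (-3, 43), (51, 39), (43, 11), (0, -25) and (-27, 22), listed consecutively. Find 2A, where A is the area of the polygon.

By the shoelace formula, twice the signed area is |[(-3)·39 − 51·43] + [51·11 − 43·39] + [43·(-25) − 0·11] + [0·22 − (-27)·(-25)] + [(-27)·43 − (-3)·22]| = 6271, so the area is 3135.5.

6271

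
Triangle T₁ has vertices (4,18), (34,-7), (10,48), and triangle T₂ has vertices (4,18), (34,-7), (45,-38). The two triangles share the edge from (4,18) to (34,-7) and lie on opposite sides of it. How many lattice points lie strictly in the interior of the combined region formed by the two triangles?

The union is the simple quadrilateral with vertices (4,18), (10,48), (34,-7), (45,-38) in order.
By the shoelace formula, twice the signed area is |[4·48 − 10·18] + [10·(-7) − 34·48] + [34·(-38) − 45·(-7)] + [45·18 − 4·(-38)]| = 1705, so the area is 1705/2.
Summing gcd(|Δx|,|Δy|) over the edges gives the boundary count: gcd(6,30) + gcd(24,55) + gcd(11,31) + gcd(41,56) = 6+1+1+1 = 9.
By Pick's theorem I = A − B/2 + 1 = 1705/2 − 9/2 + 1 = 849.

849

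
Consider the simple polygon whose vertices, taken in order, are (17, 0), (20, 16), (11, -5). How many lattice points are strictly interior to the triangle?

Using the shoelace formula, 2A = |(17·16 − 20·0) + (20·(-5) − 11·16) + (11·0 − 17·(-5))| = 81, so the area is 81/2.
Along each edge there are gcd(|Δx|,|Δy|)+1 lattice points, so counting each shared vertex once the boundary has gcd(3,16) + gcd(9,21) + gcd(6,5) = 1+3+1 = 5.
Pick's theorem gives I = A − B/2 + 1 = 81/2 − 5/2 + 1 = 39.

39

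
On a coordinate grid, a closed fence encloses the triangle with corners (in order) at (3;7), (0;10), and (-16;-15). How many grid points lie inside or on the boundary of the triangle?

Using the shoelace formula, 2A = |(3·10 − 0·7) + (0·(-15) − (-16)·10) + ((-16)·7 − 3·(-15))| = 123, so the area is 123/2.
Along each edge there are gcd(|Δx|,|Δy|)+1 lattice points, so counting each shared vertex once the boundary has gcd(3,3) + gcd(16,25) + gcd(19,22) = 3+1+1 = 5.
Pick's theorem gives I = A − B/2 + 1 = 123/2 − 5/2 + 1 = 60, so the closed region contains I + B = 60 + 5 = 65 lattice points.

65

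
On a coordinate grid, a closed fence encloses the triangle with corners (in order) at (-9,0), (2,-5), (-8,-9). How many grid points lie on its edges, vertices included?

4

The number of boundary lattice points is Σ gcd(|Δx|,|Δy|) = gcd(11,5) + gcd(10,4) + gcd(1,9) = 1+2+1 = 4.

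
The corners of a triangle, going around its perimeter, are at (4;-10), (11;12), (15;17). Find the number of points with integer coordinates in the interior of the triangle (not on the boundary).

The shoelace formula gives twice the area as |(4·12 − 11·(-10)) + (11·17 − 15·12) + (15·(-10) − 4·17)| = 53, so the area is 26.5.
The number of boundary lattice points is Σ gcd(|Δx|,|Δy|) = gcd(7,22) + gcd(4,5) + gcd(11,27) = 1+1+1 = 3.
By Pick's theorem A = I + B/2 − 1, so I = 26.5 − 3/2 + 1 = 26.

26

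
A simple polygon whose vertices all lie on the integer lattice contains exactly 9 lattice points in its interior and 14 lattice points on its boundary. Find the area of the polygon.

By Pick's theorem, A = I + B/2 − 1 = 9 + 14/2 − 1 = 15.

15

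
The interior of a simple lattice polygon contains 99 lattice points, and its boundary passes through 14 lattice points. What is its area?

By Pick's theorem, A = I + B/2 − 1 = 99 + 14/2 − 1 = 105.

105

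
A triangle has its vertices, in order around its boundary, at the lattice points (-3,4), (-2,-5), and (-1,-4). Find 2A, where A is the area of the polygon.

10

By the shoelace formula, twice the signed area is |[(-3)·(-5) − (-2)·4] + [(-2)·(-4) − (-1)·(-5)] + [(-1)·4 − (-3)·(-4)]| = 10, so the area is 5.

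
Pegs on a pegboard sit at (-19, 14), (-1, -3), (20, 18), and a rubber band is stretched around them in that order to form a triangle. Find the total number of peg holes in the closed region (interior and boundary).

380

By the shoelace formula, twice the signed area is |[(-19)·(-3) − (-1)·14] + [(-1)·18 − 20·(-3)] + [20·14 − (-19)·18]| = 735, so the area is 735/2.
Summing gcd(|Δx|,|Δy|) over the edges gives the boundary count: gcd(18,17) + gcd(21,21) + gcd(39,4) = 1+21+1 = 23.
Pick's theorem gives I = A − B/2 + 1 = 735/2 − 23/2 + 1 = 357, so the closed region contains I + B = 357 + 23 = 380 lattice points.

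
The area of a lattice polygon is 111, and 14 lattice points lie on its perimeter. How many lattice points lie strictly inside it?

Pick's theorem A = I + B/2 − 1 rearranges to I = A − B/2 + 1 = 111 − 14/2 + 1 = 105.

105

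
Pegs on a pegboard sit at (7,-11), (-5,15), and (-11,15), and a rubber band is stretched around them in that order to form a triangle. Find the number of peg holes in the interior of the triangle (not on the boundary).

74

Using the shoelace formula, 2A = |[7·15 − (-5)·(-11)] + [(-5)·15 − (-11)·15] + [(-11)·(-11) − 7·15]| = 156, so the area is 78.
Summing gcd(|Δx|,|Δy|) over the edges gives the boundary count: gcd(12,26) + gcd(6,0) + gcd(18,26) = 2+6+2 = 10.
Pick's theorem gives I = A − B/2 + 1 = 78 − 10/2 + 1 = 74.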